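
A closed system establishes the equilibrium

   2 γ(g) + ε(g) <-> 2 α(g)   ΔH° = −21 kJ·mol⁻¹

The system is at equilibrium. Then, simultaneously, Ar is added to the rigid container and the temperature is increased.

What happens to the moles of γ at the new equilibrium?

increases

At constant volume, adding an inert gas leaves every reacting species' partial pressure unchanged, so Q is unchanged — no shift from this change.
The forward reaction is exothermic. Raising T favours the endothermic direction — shift to the left.
The net shift is to the left. γ is a reactant, so its amount increases.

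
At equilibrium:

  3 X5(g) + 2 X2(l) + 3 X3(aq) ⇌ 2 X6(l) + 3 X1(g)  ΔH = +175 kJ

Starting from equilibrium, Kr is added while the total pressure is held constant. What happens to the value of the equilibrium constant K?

unchanged

The equilibrium constant depends only on temperature. This perturbation changes neither the position of equilibrium nor K.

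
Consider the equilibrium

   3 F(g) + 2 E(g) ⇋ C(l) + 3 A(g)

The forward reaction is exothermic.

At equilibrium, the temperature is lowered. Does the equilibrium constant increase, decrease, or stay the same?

increases

K depends on temperature via the van 't Hoff relation. The forward reaction is exothermic, so lowering T increases K.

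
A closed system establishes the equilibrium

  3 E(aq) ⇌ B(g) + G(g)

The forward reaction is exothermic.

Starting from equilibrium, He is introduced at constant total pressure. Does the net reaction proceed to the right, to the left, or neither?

right

Adding inert gas at constant total pressure expands the volume and lowers every reacting partial pressure. With Δn_gas = 2 − 0 = +2, Q moves away from K toward the side with fewer gas moles, so the system shifts toward the side with more gas moles — to the right.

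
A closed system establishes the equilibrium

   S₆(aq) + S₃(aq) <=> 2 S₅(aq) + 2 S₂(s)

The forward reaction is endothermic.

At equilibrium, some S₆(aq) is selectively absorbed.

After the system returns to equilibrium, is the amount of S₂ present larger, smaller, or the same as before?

decreases

Removing S₆ (aq), a reactant, drives the reaction to the left.
The net shift is to the left. S₂ is a product, so its amount decreases.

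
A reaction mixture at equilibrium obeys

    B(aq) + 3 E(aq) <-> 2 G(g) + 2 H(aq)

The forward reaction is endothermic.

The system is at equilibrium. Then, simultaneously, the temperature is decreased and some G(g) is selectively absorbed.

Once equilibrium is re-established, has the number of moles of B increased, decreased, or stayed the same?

The forward reaction is endothermic. Lowering T favours the exothermic direction — shift to the left.
Removing G (g), a product, drives the reaction to the right.
The two effects oppose each other, so the net shift — and hence the change in B — cannot be determined from the given information.

cannot be determined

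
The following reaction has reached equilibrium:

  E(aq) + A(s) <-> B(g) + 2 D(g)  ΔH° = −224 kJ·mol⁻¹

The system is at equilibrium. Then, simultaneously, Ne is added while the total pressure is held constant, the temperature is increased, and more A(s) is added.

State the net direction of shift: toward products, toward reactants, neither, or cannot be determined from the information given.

cannot be determined

Adding inert gas at constant total pressure expands the volume and lowers every reacting partial pressure. With Δn_gas = 3 − 0 = +3, Q moves away from K toward the side with fewer gas moles, so the system shifts toward the side with more gas moles — to the right.
The forward reaction is exothermic. Raising T favours the endothermic direction — shift to the left.
A is a pure solid; its activity is 1 regardless of amount, so Q is unaffected — no shift from this change.
The individual effects push in opposite directions; without quantitative information the net direction cannot be determined.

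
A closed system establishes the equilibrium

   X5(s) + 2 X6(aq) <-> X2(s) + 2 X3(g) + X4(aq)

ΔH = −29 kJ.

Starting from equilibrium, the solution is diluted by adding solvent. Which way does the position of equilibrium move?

left

Dilution lowers every aqueous concentration by the same factor. Δn_aq = 1 − 2 = -1, so the system shifts toward the side with more dissolved moles — to the left.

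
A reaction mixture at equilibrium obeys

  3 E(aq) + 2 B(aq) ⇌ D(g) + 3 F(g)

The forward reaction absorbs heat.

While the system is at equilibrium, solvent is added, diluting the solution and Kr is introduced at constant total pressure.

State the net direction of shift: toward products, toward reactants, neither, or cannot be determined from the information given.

cannot be determined

Dilution lowers every aqueous concentration by the same factor. Δn_aq = 0 − 5 = -5, so the system shifts toward the side with more dissolved moles — to the left.
Adding inert gas at constant total pressure expands the volume and lowers every reacting partial pressure. With Δn_gas = 4 − 0 = +4, Q moves away from K toward the side with fewer gas moles, so the system shifts toward the side with more gas moles — to the right.
The individual effects push in opposite directions; without quantitative information the net direction cannot be determined.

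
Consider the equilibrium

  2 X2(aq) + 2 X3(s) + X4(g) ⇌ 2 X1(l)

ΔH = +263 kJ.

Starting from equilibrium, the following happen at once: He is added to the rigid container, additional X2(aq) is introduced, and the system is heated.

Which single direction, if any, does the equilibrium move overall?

right

At constant volume, adding an inert gas leaves every reacting species' partial pressure unchanged, so Q is unchanged — no shift from this change.
Adding X2 (aq), a reactant, drives the reaction to the right.
The forward reaction is endothermic. Raising T favours the endothermic direction — shift to the right.
Only the nonzero effect(s) matter; the net shift is to the right.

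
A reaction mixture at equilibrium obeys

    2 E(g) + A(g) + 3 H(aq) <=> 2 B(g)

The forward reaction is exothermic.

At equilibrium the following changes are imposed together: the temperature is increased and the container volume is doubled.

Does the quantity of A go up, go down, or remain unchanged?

increases

The forward reaction is exothermic. Raising T favours the endothermic direction — shift to the left.
Gas moles: reactants 3, products 2 (Δn_gas = -1). Expansion shifts the system toward the side with more moles of gas — to the left.
The net shift is to the left. A is a reactant, so its amount increases.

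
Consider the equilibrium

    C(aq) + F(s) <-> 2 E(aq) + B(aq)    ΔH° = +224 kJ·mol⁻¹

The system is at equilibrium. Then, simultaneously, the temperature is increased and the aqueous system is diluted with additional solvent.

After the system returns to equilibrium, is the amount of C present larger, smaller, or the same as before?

The forward reaction is endothermic. Raising T favours the endothermic direction — shift to the right.
Dilution lowers every aqueous concentration by the same factor. Δn_aq = 3 − 1 = +2, so the system shifts toward the side with more dissolved moles — to the right.
The net shift is to the right. C is a reactant, so its amount decreases.

decreases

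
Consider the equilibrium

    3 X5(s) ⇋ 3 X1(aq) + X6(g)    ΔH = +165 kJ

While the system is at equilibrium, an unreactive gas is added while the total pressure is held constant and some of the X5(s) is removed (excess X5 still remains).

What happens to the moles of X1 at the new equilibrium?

Adding inert gas at constant total pressure expands the volume and lowers every reacting partial pressure. With Δn_gas = 1 − 0 = +1, Q moves away from K toward the side with fewer gas moles, so the system shifts toward the side with more gas moles — to the right.
X5 is a pure solid; its activity is 1 regardless of amount, so Q is unaffected — no shift from this change.
The net shift is to the right. X1 is a product, so its amount increases.

increases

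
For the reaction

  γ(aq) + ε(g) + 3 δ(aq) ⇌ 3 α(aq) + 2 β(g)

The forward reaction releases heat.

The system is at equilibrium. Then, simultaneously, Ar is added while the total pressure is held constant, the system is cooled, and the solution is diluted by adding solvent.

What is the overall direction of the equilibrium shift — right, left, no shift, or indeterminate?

cannot be determined

Adding inert gas at constant total pressure expands the volume and lowers every reacting partial pressure. With Δn_gas = 2 − 1 = +1, Q moves away from K toward the side with fewer gas moles, so the system shifts toward the side with more gas moles — to the right.
The forward reaction is exothermic. Lowering T favours the exothermic direction — shift to the right.
Dilution lowers every aqueous concentration by the same factor. Δn_aq = 3 − 4 = -1, so the system shifts toward the side with more dissolved moles — to the left.
The individual effects push in opposite directions; without quantitative information the net direction cannot be determined.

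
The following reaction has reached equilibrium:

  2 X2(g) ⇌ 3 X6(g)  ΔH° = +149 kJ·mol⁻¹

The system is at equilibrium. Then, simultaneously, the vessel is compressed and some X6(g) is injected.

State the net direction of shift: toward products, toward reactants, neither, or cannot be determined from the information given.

left

Gas moles: reactants 2, products 3 (Δn_gas = +1). Compression shifts the system toward the side with fewer moles of gas — to the left.
Adding X6 (g), a product, drives the reaction to the left.
All effects act in the same direction — net shift to the left.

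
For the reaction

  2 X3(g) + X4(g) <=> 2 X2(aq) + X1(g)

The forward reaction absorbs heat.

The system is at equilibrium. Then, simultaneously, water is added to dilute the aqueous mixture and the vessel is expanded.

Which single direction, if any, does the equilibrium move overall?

cannot be determined

Dilution lowers every aqueous concentration by the same factor. Δn_aq = 2 − 0 = +2, so the system shifts toward the side with more dissolved moles — to the right.
Gas moles: reactants 3, products 1 (Δn_gas = -2). Expansion shifts the system toward the side with more moles of gas — to the left.
The individual effects push in opposite directions; without quantitative information the net direction cannot be determined.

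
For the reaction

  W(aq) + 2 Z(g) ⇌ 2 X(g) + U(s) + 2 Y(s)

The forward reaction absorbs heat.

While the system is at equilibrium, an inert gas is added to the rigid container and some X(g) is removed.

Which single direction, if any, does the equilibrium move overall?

right

At constant volume, adding an inert gas leaves every reacting species' partial pressure unchanged, so Q is unchanged — no shift from this change.
Removing X (g), a product, drives the reaction to the right.
Only the nonzero effect(s) matter; the net shift is to the right.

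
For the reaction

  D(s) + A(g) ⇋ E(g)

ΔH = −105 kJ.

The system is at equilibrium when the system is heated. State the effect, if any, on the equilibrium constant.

decreases

K depends on temperature via the van 't Hoff relation. The forward reaction is exothermic, so raising T decreases K.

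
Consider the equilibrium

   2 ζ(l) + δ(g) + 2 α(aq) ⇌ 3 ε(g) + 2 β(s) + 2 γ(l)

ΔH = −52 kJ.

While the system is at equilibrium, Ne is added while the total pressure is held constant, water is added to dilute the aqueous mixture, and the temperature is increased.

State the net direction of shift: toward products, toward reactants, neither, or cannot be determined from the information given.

Adding inert gas at constant total pressure expands the volume and lowers every reacting partial pressure. With Δn_gas = 3 − 1 = +2, Q moves away from K toward the side with fewer gas moles, so the system shifts toward the side with more gas moles — to the right.
Dilution lowers every aqueous concentration by the same factor. Δn_aq = 0 − 2 = -2, so the system shifts toward the side with more dissolved moles — to the left.
The forward reaction is exothermic. Raising T favours the endothermic direction — shift to the left.
The individual effects push in opposite directions; without quantitative information the net direction cannot be determined.

cannot be determined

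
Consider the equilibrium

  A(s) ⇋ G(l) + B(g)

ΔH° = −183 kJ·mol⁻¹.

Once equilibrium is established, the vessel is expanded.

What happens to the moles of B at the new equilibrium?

increases

Gas moles: reactants 0, products 1 (Δn_gas = +1). Expansion shifts the system toward the side with more moles of gas — to the right.
The net shift is to the right. B is a product, so its amount increases.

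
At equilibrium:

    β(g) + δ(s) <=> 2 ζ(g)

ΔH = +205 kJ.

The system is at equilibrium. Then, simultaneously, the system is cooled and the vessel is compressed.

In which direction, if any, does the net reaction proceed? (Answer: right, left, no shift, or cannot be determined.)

left

The forward reaction is endothermic. Lowering T favours the exothermic direction — shift to the left.
Gas moles: reactants 1, products 2 (Δn_gas = +1). Compression shifts the system toward the side with fewer moles of gas — to the left.
All effects act in the same direction — net shift to the left.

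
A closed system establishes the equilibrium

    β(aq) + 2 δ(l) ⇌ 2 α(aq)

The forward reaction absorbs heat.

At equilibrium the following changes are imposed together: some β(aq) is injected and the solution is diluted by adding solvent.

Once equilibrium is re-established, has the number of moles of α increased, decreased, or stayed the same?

Adding β (aq), a reactant, drives the reaction to the right.
Dilution lowers every aqueous concentration by the same factor. Δn_aq = 2 − 1 = +1, so the system shifts toward the side with more dissolved moles — to the right.
The net shift is to the right. α is a product, so its amount increases.

increases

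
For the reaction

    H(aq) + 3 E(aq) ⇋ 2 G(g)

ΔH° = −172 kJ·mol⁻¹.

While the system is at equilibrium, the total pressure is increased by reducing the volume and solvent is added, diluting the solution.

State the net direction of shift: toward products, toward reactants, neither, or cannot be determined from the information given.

Gas moles: reactants 0, products 2 (Δn_gas = +2). Compression shifts the system toward the side with fewer moles of gas — to the left.
Dilution lowers every aqueous concentration by the same factor. Δn_aq = 0 − 4 = -4, so the system shifts toward the side with more dissolved moles — to the left.
All effects act in the same direction — net shift to the left.

left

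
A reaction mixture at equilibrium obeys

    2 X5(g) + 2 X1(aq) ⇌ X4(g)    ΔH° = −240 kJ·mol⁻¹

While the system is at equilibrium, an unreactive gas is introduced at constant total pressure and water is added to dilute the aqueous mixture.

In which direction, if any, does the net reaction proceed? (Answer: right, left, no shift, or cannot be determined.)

left

Adding inert gas at constant total pressure expands the volume and lowers every reacting partial pressure. With Δn_gas = 1 − 2 = -1, Q moves away from K toward the side with fewer gas moles, so the system shifts toward the side with more gas moles — to the left.
Dilution lowers every aqueous concentration by the same factor. Δn_aq = 0 − 2 = -2, so the system shifts toward the side with more dissolved moles — to the left.
All effects act in the same direction — net shift to the left.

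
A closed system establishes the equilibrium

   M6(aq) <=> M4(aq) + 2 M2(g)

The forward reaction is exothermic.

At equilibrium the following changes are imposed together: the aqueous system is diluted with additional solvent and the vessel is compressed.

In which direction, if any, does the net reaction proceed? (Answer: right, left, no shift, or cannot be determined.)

left

Dilution scales every aqueous concentration by the same factor. Δn_aq = 1 − 1 = 0, so Q is unchanged — no shift.
Gas moles: reactants 0, products 2 (Δn_gas = +2). Compression shifts the system toward the side with fewer moles of gas — to the left.
Only the nonzero effect(s) matter; the net shift is to the left.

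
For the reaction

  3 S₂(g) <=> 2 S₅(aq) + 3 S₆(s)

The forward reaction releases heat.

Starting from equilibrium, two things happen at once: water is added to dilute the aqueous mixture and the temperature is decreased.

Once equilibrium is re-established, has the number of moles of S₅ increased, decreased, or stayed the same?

Dilution lowers every aqueous concentration by the same factor. Δn_aq = 2 − 0 = +2, so the system shifts toward the side with more dissolved moles — to the right.
The forward reaction is exothermic. Lowering T favours the exothermic direction — shift to the right.
The net shift is to the right. S₅ is a product, so its amount increases.

increases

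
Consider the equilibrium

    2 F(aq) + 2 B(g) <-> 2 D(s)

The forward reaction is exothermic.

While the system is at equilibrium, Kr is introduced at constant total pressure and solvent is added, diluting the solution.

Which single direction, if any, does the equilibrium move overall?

left

Adding inert gas at constant total pressure expands the volume and lowers every reacting partial pressure. With Δn_gas = 0 − 2 = -2, Q moves away from K toward the side with fewer gas moles, so the system shifts toward the side with more gas moles — to the left.
Dilution lowers every aqueous concentration by the same factor. Δn_aq = 0 − 2 = -2, so the system shifts toward the side with more dissolved moles — to the left.
All effects act in the same direction — net shift to the left.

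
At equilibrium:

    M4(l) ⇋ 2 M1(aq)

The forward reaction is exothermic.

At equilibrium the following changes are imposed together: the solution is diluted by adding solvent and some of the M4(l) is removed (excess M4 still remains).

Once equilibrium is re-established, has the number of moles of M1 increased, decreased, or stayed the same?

Dilution lowers every aqueous concentration by the same factor. Δn_aq = 2 − 0 = +2, so the system shifts toward the side with more dissolved moles — to the right.
M4 is a pure liquid; its activity is 1 regardless of amount, so Q is unaffected — no shift from this change.
The net shift is to the right. M1 is a product, so its amount increases.

increases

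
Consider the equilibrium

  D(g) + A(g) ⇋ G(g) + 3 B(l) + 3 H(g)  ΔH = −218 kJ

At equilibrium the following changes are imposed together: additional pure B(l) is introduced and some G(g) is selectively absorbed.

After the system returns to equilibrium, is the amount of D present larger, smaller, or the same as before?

decreases

B is a pure liquid; its activity is 1 regardless of amount, so Q is unaffected — no shift from this change.
Removing G (g), a product, drives the reaction to the right.
The net shift is to the right. D is a reactant, so its amount decreases.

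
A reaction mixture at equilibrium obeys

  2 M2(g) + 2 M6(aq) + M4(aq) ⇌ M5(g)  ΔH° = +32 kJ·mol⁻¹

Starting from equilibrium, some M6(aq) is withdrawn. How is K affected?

The equilibrium constant depends only on temperature. This perturbation may move the position of equilibrium, but since T is unchanged, K itself is unchanged.

unchanged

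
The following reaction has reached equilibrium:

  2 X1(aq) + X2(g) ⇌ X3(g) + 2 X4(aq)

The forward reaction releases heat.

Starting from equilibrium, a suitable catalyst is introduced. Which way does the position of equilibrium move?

no shift

A catalyst speeds both forward and reverse rates equally; it changes neither Q nor K — no shift from this change.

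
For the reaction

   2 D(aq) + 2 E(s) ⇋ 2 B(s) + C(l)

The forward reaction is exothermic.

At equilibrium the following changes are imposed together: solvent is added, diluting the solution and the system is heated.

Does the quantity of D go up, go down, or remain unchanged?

Dilution lowers every aqueous concentration by the same factor. Δn_aq = 0 − 2 = -2, so the system shifts toward the side with more dissolved moles — to the left.
The forward reaction is exothermic. Raising T favours the endothermic direction — shift to the left.
The net shift is to the left. D is a reactant, so its amount increases.

increases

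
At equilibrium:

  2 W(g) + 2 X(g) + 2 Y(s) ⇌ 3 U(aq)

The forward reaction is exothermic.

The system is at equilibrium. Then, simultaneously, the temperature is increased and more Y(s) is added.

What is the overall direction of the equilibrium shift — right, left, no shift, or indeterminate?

left

The forward reaction is exothermic. Raising T favours the endothermic direction — shift to the left.
Y is a pure solid; its activity is 1 regardless of amount, so Q is unaffected — no shift from this change.
Only the nonzero effect(s) matter; the net shift is to the left.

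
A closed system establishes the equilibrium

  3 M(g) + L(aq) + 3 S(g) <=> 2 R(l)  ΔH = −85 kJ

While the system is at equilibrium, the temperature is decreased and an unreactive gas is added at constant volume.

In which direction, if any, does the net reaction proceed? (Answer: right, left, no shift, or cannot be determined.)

The forward reaction is exothermic. Lowering T favours the exothermic direction — shift to the right.
At constant volume, adding an inert gas leaves every reacting species' partial pressure unchanged, so Q is unchanged — no shift from this change.
Only the nonzero effect(s) matter; the net shift is to the right.

right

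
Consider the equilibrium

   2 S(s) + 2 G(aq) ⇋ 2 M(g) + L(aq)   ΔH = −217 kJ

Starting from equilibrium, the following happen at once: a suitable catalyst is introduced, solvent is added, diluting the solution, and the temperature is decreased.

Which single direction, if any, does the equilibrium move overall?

A catalyst speeds both forward and reverse rates equally; it changes neither Q nor K — no shift from this change.
Dilution lowers every aqueous concentration by the same factor. Δn_aq = 1 − 2 = -1, so the system shifts toward the side with more dissolved moles — to the left.
The forward reaction is exothermic. Lowering T favours the exothermic direction — shift to the right.
The individual effects push in opposite directions; without quantitative information the net direction cannot be determined.

cannot be determined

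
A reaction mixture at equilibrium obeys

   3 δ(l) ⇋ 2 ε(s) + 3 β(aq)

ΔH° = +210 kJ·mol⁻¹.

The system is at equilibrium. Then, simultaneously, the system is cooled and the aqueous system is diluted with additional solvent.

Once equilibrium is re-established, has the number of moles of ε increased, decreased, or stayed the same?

cannot be determined

The forward reaction is endothermic. Lowering T favours the exothermic direction — shift to the left.
Dilution lowers every aqueous concentration by the same factor. Δn_aq = 3 − 0 = +3, so the system shifts toward the side with more dissolved moles — to the right.
The two effects oppose each other, so the net shift — and hence the change in ε — cannot be determined from the given information.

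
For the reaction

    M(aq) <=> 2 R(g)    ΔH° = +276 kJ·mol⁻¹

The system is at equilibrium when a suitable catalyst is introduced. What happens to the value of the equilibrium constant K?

The equilibrium constant depends only on temperature. This perturbation changes neither the position of equilibrium nor K.

unchanged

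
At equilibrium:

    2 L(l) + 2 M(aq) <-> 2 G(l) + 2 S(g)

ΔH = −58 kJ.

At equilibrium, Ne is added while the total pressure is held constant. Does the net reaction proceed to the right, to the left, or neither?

right

Adding inert gas at constant total pressure expands the volume and lowers every reacting partial pressure. With Δn_gas = 2 − 0 = +2, Q moves away from K toward the side with fewer gas moles, so the system shifts toward the side with more gas moles — to the right.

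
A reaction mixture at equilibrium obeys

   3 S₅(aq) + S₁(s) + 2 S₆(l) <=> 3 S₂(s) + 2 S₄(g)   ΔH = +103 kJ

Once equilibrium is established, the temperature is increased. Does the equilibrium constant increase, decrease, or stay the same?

K depends on temperature via the van 't Hoff relation. The forward reaction is endothermic, so raising T increases K.

increases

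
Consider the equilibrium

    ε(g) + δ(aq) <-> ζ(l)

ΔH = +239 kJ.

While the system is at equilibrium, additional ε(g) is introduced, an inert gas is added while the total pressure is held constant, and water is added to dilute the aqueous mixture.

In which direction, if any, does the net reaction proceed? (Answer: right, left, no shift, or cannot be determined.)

Adding ε (g), a reactant, drives the reaction to the right.
Adding inert gas at constant total pressure expands the volume and lowers every reacting partial pressure. With Δn_gas = 0 − 1 = -1, Q moves away from K toward the side with fewer gas moles, so the system shifts toward the side with more gas moles — to the left.
Dilution lowers every aqueous concentration by the same factor. Δn_aq = 0 − 1 = -1, so the system shifts toward the side with more dissolved moles — to the left.
The individual effects push in opposite directions; without quantitative information the net direction cannot be determined.

cannot be determined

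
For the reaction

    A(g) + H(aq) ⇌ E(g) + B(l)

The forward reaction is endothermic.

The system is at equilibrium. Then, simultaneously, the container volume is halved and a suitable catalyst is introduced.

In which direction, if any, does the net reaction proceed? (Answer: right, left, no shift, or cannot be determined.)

Gas moles: reactants 1, products 1. Δn_gas = 0, so a volume change leaves Q equal to K — no shift from this change.
A catalyst speeds both forward and reverse rates equally; it changes neither Q nor K — no shift from this change.
None of the changes alters Q relative to K, so there is no net shift.

no shift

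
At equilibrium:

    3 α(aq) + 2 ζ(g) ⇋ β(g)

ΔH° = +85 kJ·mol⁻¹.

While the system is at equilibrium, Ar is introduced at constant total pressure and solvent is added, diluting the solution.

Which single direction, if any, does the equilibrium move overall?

Adding inert gas at constant total pressure expands the volume and lowers every reacting partial pressure. With Δn_gas = 1 − 2 = -1, Q moves away from K toward the side with fewer gas moles, so the system shifts toward the side with more gas moles — to the left.
Dilution lowers every aqueous concentration by the same factor. Δn_aq = 0 − 3 = -3, so the system shifts toward the side with more dissolved moles — to the left.
All effects act in the same direction — net shift to the left.

left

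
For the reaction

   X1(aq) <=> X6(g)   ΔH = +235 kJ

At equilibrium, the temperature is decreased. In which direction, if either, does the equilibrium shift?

The forward reaction is endothermic. Lowering T favours the exothermic direction — shift to the left.

left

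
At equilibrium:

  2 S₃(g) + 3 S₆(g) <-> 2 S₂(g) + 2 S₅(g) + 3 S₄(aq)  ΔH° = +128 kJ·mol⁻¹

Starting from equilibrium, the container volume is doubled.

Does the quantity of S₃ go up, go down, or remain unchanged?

Gas moles: reactants 5, products 4 (Δn_gas = -1). Expansion shifts the system toward the side with more moles of gas — to the left.
The net shift is to the left. S₃ is a reactant, so its amount increases.

increases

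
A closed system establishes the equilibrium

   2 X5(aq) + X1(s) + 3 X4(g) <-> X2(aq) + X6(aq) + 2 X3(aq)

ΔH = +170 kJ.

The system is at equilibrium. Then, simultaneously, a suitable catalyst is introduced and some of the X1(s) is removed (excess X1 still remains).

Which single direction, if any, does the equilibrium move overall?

A catalyst speeds both forward and reverse rates equally; it changes neither Q nor K — no shift from this change.
X1 is a pure solid; its activity is 1 regardless of amount, so Q is unaffected — no shift from this change.
None of the changes alters Q relative to K, so there is no net shift.

no shift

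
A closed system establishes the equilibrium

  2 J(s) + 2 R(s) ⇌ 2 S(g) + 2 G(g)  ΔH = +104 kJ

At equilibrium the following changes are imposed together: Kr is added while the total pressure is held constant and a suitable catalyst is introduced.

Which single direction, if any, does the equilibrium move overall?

Adding inert gas at constant total pressure expands the volume and lowers every reacting partial pressure. With Δn_gas = 4 − 0 = +4, Q moves away from K toward the side with fewer gas moles, so the system shifts toward the side with more gas moles — to the right.
A catalyst speeds both forward and reverse rates equally; it changes neither Q nor K — no shift from this change.
Only the nonzero effect(s) matter; the net shift is to the right.

right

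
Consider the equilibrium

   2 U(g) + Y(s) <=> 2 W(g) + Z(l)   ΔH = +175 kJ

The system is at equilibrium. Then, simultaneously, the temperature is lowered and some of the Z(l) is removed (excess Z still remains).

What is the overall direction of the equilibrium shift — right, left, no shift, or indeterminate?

left

The forward reaction is endothermic. Lowering T favours the exothermic direction — shift to the left.
Z is a pure liquid; its activity is 1 regardless of amount, so Q is unaffected — no shift from this change.
Only the nonzero effect(s) matter; the net shift is to the left.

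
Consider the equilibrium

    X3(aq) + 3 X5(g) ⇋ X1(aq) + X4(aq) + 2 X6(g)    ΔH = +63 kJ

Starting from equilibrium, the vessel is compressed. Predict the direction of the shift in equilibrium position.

right

Gas moles: reactants 3, products 2 (Δn_gas = -1). Compression shifts the system toward the side with fewer moles of gas — to the right.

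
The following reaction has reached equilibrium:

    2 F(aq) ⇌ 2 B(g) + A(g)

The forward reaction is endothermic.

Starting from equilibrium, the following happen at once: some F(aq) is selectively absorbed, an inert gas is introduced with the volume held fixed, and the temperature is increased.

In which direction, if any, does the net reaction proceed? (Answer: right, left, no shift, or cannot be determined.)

cannot be determined

Removing F (aq), a reactant, drives the reaction to the left.
At constant volume, adding an inert gas leaves every reacting species' partial pressure unchanged, so Q is unchanged — no shift from this change.
The forward reaction is endothermic. Raising T favours the endothermic direction — shift to the right.
The individual effects push in opposite directions; without quantitative information the net direction cannot be determined.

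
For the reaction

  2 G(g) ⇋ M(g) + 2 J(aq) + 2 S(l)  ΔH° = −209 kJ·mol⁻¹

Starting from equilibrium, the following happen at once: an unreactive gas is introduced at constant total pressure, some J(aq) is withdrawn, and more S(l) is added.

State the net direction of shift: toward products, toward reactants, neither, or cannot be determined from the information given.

Adding inert gas at constant total pressure expands the volume and lowers every reacting partial pressure. With Δn_gas = 1 − 2 = -1, Q moves away from K toward the side with fewer gas moles, so the system shifts toward the side with more gas moles — to the left.
Removing J (aq), a product, drives the reaction to the right.
S is a pure liquid; its activity is 1 regardless of amount, so Q is unaffected — no shift from this change.
The individual effects push in opposite directions; without quantitative information the net direction cannot be determined.

cannot be determined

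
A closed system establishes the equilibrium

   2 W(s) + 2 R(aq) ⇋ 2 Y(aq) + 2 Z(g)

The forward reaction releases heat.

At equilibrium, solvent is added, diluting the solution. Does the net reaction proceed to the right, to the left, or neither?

Dilution scales every aqueous concentration by the same factor. Δn_aq = 2 − 2 = 0, so Q is unchanged — no shift.

no shift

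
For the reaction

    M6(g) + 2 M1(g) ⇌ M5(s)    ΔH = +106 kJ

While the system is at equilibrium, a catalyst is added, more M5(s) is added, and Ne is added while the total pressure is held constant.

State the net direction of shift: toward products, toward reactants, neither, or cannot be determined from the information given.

A catalyst speeds both forward and reverse rates equally; it changes neither Q nor K — no shift from this change.
M5 is a pure solid; its activity is 1 regardless of amount, so Q is unaffected — no shift from this change.
Adding inert gas at constant total pressure expands the volume and lowers every reacting partial pressure. With Δn_gas = 0 − 3 = -3, Q moves away from K toward the side with fewer gas moles, so the system shifts toward the side with more gas moles — to the left.
Only the nonzero effect(s) matter; the net shift is to the left.

left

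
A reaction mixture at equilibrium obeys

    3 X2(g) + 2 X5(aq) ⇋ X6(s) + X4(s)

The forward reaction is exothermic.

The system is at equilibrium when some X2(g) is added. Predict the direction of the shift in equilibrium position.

right

Adding X2 (g), a reactant, drives the reaction to the right.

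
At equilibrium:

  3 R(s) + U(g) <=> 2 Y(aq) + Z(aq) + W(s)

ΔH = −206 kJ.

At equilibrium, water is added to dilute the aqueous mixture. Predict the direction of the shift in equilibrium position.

Dilution lowers every aqueous concentration by the same factor. Δn_aq = 3 − 0 = +3, so the system shifts toward the side with more dissolved moles — to the right.

right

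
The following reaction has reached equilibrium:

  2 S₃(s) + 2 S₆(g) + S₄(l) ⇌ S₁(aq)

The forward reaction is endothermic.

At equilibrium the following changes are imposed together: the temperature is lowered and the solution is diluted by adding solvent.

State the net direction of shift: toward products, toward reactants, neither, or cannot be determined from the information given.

The forward reaction is endothermic. Lowering T favours the exothermic direction — shift to the left.
Dilution lowers every aqueous concentration by the same factor. Δn_aq = 1 − 0 = +1, so the system shifts toward the side with more dissolved moles — to the right.
The individual effects push in opposite directions; without quantitative information the net direction cannot be determined.

cannot be determined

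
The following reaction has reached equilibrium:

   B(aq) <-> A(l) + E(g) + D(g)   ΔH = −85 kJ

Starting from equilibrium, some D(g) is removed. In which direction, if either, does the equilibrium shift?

Removing D (g), a product, drives the reaction to the right.

right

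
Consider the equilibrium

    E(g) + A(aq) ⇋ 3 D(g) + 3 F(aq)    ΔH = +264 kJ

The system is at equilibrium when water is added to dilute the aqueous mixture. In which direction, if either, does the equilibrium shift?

Dilution lowers every aqueous concentration by the same factor. Δn_aq = 3 − 1 = +2, so the system shifts toward the side with more dissolved moles — to the right.

right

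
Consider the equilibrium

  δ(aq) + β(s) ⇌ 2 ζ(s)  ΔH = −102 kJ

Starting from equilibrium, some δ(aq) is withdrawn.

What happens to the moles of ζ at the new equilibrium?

decreases

Removing δ (aq), a reactant, drives the reaction to the left.
The net shift is to the left. ζ is a product, so its amount decreases.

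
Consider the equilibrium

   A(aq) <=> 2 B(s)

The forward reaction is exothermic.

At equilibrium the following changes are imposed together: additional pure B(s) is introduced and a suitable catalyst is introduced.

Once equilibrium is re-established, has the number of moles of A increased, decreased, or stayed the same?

B is a pure solid; its activity is 1 regardless of amount, so Q is unaffected — no shift from this change.
A catalyst speeds both forward and reverse rates equally; it changes neither Q nor K — no shift from this change.
No net shift occurs, so the amount of A is unchanged.

unchanged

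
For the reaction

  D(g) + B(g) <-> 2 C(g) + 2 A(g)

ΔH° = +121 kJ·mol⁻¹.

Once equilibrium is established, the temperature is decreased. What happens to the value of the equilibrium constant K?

K depends on temperature via the van 't Hoff relation. The forward reaction is endothermic, so lowering T decreases K.

decreases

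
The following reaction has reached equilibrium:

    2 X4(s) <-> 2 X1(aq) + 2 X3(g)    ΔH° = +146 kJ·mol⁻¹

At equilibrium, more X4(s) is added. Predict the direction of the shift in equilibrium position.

no shift

X4 is a pure solid; its activity is 1 regardless of amount, so Q is unaffected — no shift from this change.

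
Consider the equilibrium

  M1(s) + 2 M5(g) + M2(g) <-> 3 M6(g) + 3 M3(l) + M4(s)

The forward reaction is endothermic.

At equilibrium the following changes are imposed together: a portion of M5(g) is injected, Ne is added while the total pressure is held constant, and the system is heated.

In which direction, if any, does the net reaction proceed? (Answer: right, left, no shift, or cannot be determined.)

right

Adding M5 (g), a reactant, drives the reaction to the right.
Adding inert gas at constant total pressure expands the volume, scaling every reacting partial pressure by the same factor. Δn_gas = 3 − 3 = 0, so Q is unchanged — no shift.
The forward reaction is endothermic. Raising T favours the endothermic direction — shift to the right.
Only the nonzero effect(s) matter; the net shift is to the right.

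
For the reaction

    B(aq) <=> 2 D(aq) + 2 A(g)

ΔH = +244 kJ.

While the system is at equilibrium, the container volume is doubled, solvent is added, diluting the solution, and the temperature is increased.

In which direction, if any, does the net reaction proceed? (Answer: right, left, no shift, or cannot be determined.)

right

Gas moles: reactants 0, products 2 (Δn_gas = +2). Expansion shifts the system toward the side with more moles of gas — to the right.
Dilution lowers every aqueous concentration by the same factor. Δn_aq = 2 − 1 = +1, so the system shifts toward the side with more dissolved moles — to the right.
The forward reaction is endothermic. Raising T favours the endothermic direction — shift to the right.
All effects act in the same direction — net shift to the right.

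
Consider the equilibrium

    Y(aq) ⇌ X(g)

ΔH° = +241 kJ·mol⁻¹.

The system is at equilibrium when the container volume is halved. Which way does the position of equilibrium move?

Gas moles: reactants 0, products 1 (Δn_gas = +1). Compression shifts the system toward the side with fewer moles of gas — to the left.

left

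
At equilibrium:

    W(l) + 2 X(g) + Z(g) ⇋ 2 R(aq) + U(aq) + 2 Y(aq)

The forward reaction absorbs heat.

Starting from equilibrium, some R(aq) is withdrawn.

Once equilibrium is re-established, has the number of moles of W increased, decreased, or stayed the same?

Removing R (aq), a product, drives the reaction to the right.
The net shift is to the right. W is a reactant, so its amount decreases.

decreases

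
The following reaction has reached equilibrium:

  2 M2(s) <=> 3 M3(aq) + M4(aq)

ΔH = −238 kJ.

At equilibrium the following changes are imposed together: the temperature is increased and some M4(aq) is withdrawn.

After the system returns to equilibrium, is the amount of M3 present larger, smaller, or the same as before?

cannot be determined

The forward reaction is exothermic. Raising T favours the endothermic direction — shift to the left.
Removing M4 (aq), a product, drives the reaction to the right.
The two effects oppose each other, so the net shift — and hence the change in M3 — cannot be determined from the given information.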